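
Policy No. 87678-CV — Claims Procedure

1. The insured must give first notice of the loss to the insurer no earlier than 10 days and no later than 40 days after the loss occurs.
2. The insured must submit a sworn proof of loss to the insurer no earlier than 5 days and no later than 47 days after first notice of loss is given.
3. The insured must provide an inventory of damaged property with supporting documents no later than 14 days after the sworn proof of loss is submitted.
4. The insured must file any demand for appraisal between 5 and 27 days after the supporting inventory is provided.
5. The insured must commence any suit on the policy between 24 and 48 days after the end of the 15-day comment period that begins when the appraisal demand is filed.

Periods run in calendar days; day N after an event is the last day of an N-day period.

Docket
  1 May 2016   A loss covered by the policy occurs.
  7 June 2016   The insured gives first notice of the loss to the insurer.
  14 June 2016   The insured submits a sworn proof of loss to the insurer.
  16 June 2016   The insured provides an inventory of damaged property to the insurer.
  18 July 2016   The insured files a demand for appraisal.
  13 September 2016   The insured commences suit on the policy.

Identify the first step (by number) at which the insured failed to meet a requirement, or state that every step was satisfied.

Step 4

Step 1 — 10 and 40 days from 1 May 2016 (when the loss occurs) are 11 May 2016 and 10 June 2016 respectively; 7 June 2016 falls inside that range.
Step 2 — 5 and 47 days from 7 June 2016 (when first notice of loss is given) are 12 June 2016 and 24 July 2016 respectively; done 14 June 2016, which is between those dates.
Step 3 — counting 14 days from 14 June 2016 (when the sworn proof of loss is submitted) gives a deadline of 28 June 2016; 16 June 2016 is within that limit.
Step 4 — 5 and 27 days from 16 June 2016 (when the supporting inventory is provided) are 21 June 2016 and 13 July 2016 respectively; done 18 July 2016 — 5 days after the window closed.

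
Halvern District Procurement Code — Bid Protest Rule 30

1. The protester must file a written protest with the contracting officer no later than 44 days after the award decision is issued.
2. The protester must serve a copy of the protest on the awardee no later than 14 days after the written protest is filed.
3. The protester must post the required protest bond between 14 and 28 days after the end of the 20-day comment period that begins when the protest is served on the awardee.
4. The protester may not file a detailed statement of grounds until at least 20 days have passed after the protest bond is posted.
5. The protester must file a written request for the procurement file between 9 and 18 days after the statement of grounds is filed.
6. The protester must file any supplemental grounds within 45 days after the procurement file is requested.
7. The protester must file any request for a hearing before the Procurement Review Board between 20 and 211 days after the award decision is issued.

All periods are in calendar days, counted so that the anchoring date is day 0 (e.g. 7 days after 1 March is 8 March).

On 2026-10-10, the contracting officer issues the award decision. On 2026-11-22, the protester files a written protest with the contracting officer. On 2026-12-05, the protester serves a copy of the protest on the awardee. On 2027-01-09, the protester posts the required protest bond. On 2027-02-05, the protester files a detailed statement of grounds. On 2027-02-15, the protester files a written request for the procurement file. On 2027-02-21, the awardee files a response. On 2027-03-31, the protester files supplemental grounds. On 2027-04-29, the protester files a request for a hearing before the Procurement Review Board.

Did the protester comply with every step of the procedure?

Yes

Step 1: 44 days after 2026-10-10 (when the award decision is issued) is 2026-11-23; completed 2026-11-22, before the deadline.
Step 2: 14 days after 2026-11-22 (when the written protest is filed) is 2026-12-06; done 2026-12-05 — timely.
Step 3: the window is 14–28 days after 2026-12-25 (end of the 20-day comment period, which began when the protest is served on the awardee on 2026-12-05), so 2027-01-08 through 2027-01-22; done 2027-01-09, which is between those dates.
Step 4: the earliest permitted date is 20 days after 2027-01-09 (when the protest bond is posted), i.e. 2027-01-29; 2027-02-05 is on or after that date.
Step 5: the window is 9–18 days after 2027-02-05 (when the statement of grounds is filed), so 2027-02-14 through 2027-02-23; done 2027-02-15, which is between those dates.
Step 6: 45 days after 2027-02-15 (when the procurement file is requested) is 2027-04-01; completed 2027-03-31, before the deadline.
Step 7: the window is 20–211 days after 2026-10-10 (when the award decision is issued), so 2026-10-30 through 2027-05-09; 2027-04-29 falls inside that range.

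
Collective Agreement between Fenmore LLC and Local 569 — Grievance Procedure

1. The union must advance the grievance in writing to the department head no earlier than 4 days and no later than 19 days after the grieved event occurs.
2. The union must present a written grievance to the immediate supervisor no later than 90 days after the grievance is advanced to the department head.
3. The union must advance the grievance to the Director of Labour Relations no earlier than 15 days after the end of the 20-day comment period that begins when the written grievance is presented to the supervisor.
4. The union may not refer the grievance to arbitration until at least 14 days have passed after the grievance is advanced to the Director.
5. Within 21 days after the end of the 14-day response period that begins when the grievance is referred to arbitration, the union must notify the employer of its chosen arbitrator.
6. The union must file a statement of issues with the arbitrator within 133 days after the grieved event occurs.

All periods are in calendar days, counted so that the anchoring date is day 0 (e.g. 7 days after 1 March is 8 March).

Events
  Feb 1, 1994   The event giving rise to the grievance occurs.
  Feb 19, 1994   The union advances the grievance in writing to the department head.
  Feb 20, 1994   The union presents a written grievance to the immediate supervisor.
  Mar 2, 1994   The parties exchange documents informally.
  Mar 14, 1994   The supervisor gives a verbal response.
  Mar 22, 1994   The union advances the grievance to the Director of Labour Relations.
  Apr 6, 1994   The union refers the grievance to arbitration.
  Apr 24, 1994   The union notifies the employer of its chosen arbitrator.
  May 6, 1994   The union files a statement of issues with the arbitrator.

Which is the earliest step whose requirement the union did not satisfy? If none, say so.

Step 3

(1) the permitted window runs from Feb 1, 1994 + 4 = Feb 5, 1994 to Feb 1, 1994 + 19 = Feb 20, 1994; done Feb 19, 1994, which is between those dates.
(2) due by Feb 19, 1994 + 90 days = May 20, 1994; completed Feb 20, 1994, before the deadline.
(3) permitted from Mar 12, 1994 + 15 days = Mar 27, 1994 onward; Mar 22, 1994 is 5 days before the earliest permitted date.
The procedure was therefore not followed at step 3.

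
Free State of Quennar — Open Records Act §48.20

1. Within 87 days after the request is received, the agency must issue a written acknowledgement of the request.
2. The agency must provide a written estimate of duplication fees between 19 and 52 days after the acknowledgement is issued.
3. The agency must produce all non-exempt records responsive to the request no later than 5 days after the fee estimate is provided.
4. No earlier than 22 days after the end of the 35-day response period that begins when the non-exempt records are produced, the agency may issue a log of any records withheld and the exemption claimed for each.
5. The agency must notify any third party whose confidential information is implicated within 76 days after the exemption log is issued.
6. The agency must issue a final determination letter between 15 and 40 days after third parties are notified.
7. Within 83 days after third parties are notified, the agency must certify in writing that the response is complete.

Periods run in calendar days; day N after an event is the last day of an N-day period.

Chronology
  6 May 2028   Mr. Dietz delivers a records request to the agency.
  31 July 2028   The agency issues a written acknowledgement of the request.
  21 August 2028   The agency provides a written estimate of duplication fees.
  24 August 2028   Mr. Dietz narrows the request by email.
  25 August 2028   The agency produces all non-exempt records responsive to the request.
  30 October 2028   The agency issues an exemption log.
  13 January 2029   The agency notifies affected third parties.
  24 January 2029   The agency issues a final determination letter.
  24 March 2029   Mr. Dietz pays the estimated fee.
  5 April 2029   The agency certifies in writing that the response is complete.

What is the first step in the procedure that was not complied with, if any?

(1) due by 6 May 2028 + 87 days = 1 August 2028; 31 July 2028 is within that limit.
(2) the permitted window runs from 31 July 2028 + 19 = 19 August 2028 to 31 July 2028 + 52 = 21 September 2028; 21 August 2028 falls inside that range.
(3) due by 21 August 2028 + 5 days = 26 August 2028; 25 August 2028 is within that limit.
(4) permitted from 29 September 2028 + 22 days = 21 October 2028 onward; done 30 October 2028 — permitted.
(5) due by 30 October 2028 + 76 days = 14 January 2029; done 13 January 2029 — timely.
(6) the permitted window runs from 13 January 2029 + 15 = 28 January 2029 to 13 January 2029 + 40 = 22 February 2029; 24 January 2029 is 4 days too early.
The analysis stops there.

Step 6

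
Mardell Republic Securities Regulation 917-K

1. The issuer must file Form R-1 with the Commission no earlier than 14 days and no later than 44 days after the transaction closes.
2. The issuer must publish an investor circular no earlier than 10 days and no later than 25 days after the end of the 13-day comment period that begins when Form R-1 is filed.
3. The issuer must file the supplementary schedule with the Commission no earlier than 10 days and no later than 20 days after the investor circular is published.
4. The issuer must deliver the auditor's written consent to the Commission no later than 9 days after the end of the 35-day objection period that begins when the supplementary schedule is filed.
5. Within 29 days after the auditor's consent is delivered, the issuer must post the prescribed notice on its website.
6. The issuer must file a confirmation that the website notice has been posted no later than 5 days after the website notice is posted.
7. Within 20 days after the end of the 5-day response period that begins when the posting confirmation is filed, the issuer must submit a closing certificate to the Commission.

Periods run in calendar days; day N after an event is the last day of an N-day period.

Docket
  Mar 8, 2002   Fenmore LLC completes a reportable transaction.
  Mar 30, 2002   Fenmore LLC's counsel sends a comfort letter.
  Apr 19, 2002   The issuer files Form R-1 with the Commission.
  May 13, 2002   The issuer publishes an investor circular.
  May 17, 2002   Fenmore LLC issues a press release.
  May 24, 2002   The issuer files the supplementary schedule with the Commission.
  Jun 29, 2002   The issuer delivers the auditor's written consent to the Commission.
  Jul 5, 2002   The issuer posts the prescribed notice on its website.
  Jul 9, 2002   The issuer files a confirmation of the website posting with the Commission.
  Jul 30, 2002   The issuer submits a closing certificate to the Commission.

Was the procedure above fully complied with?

Yes

Step 1: the window is 14–44 days after Mar 8, 2002 (when the transaction closes), so Mar 22, 2002 through Apr 21, 2002; done Apr 19, 2002, which is between those dates.
Step 2: the window is 10–25 days after May 2, 2002 (end of the 13-day comment period, which began when Form R-1 is filed on Apr 19, 2002), so May 12, 2002 through May 27, 2002; done May 13, 2002, which is between those dates.
Step 3: the window is 10–20 days after May 13, 2002 (when the investor circular is published), so May 23, 2002 through Jun 2, 2002; done May 24, 2002 — within the window.
Step 4: 9 days after Jun 28, 2002 (end of the 35-day objection period, which began when the supplementary schedule is filed on May 24, 2002) is Jul 7, 2002; Jun 29, 2002 is within that limit.
Step 5: 29 days after Jun 29, 2002 (when the auditor's consent is delivered) is Jul 28, 2002; done Jul 5, 2002 — timely.
Step 6: 5 days after Jul 5, 2002 (when the website notice is posted) is Jul 10, 2002; done Jul 9, 2002 — timely.
Step 7: 20 days after Jul 14, 2002 (end of the 5-day response period, which began when the posting confirmation is filed on Jul 9, 2002) is Aug 3, 2002; completed Jul 30, 2002, before the deadline.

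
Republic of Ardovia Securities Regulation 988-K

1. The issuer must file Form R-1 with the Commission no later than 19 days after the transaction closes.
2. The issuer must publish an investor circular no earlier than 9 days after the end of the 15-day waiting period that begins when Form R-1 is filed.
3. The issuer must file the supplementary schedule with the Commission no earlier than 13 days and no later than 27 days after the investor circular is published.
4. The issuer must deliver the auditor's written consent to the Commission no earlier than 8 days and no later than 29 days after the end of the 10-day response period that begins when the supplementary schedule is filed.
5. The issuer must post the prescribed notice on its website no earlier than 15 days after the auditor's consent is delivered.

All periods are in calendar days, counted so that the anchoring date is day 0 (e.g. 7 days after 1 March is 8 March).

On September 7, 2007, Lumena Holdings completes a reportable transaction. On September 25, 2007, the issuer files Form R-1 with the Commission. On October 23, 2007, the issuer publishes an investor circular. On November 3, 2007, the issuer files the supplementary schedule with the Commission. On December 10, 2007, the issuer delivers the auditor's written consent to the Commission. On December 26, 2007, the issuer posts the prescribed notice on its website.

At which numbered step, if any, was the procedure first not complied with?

Step 3

Step 1: 19 days after September 7, 2007 (when the transaction closes) is September 26, 2007; done September 25, 2007 — timely.
Step 2: the earliest permitted date is 9 days after October 10, 2007 (end of the 15-day waiting period, which began when Form R-1 is filed on September 25, 2007), i.e. October 19, 2007; October 23, 2007 is on or after that date.
Step 3: the window is 13–27 days after October 23, 2007 (when the investor circular is published), so November 5, 2007 through November 19, 2007; done November 3, 2007 — 2 days before the window opened.
The procedure was therefore not followed at step 3.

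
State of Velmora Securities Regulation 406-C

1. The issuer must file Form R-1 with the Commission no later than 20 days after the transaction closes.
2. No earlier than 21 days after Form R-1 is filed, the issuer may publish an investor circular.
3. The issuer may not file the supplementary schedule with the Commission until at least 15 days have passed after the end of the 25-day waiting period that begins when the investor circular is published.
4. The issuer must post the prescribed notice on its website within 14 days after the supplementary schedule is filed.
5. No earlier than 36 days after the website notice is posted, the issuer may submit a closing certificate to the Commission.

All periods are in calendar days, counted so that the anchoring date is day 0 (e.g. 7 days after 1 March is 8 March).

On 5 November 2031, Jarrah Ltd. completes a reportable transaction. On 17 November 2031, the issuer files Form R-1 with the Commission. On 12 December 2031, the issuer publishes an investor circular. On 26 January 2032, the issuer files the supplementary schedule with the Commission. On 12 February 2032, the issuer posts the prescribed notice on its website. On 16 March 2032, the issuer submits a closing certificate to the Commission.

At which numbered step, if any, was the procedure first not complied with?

Step 4

Step 1: 20 days after 5 November 2031 (when the transaction closes) is 25 November 2031; 17 November 2031 is within that limit.
Step 2: the earliest permitted date is 21 days after 17 November 2031 (when Form R-1 is filed), i.e. 8 December 2031; done 12 December 2031, after the minimum wait.
Step 3: the earliest permitted date is 15 days after 6 January 2032 (end of the 25-day waiting period, which began when the investor circular is published on 12 December 2031), i.e. 21 January 2032; done 26 January 2032, after the minimum wait.
Step 4: 14 days after 26 January 2032 (when the supplementary schedule is filed) is 9 February 2032; not done until 12 February 2032, 3 days after the deadline.
Later steps need not be reached.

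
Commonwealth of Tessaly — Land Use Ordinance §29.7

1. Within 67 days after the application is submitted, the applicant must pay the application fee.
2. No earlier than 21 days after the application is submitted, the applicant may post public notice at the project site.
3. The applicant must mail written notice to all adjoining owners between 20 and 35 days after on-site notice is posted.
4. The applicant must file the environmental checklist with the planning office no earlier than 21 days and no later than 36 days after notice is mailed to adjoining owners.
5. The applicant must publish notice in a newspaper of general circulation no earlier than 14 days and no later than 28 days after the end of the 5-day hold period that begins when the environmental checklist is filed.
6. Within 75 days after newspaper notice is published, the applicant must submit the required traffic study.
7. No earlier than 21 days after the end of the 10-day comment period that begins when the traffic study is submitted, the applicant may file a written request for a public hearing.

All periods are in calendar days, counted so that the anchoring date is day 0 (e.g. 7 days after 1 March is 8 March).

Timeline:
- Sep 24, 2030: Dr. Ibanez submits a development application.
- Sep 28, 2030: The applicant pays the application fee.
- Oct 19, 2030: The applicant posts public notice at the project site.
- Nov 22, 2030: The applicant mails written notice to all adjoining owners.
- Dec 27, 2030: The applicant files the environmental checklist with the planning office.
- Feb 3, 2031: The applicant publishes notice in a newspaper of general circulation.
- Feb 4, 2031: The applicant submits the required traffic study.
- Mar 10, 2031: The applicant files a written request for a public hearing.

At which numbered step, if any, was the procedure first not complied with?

Step 5

(1) due by Sep 24, 2030 + 67 days = Nov 30, 2030; Sep 28, 2030 is within that limit.
(2) permitted from Sep 24, 2030 + 21 days = Oct 15, 2030 onward; done Oct 19, 2030 — permitted.
(3) the permitted window runs from Oct 19, 2030 + 20 = Nov 8, 2030 to Oct 19, 2030 + 35 = Nov 23, 2030; done Nov 22, 2030, which is between those dates.
(4) the permitted window runs from Nov 22, 2030 + 21 = Dec 13, 2030 to Nov 22, 2030 + 36 = Dec 28, 2030; Dec 27, 2030 falls inside that range.
(5) the permitted window runs from Jan 1, 2031 + 14 = Jan 15, 2031 to Jan 1, 2031 + 28 = Jan 29, 2031; done Feb 3, 2031 — 5 days after the window closed.
That is the first point of non-compliance.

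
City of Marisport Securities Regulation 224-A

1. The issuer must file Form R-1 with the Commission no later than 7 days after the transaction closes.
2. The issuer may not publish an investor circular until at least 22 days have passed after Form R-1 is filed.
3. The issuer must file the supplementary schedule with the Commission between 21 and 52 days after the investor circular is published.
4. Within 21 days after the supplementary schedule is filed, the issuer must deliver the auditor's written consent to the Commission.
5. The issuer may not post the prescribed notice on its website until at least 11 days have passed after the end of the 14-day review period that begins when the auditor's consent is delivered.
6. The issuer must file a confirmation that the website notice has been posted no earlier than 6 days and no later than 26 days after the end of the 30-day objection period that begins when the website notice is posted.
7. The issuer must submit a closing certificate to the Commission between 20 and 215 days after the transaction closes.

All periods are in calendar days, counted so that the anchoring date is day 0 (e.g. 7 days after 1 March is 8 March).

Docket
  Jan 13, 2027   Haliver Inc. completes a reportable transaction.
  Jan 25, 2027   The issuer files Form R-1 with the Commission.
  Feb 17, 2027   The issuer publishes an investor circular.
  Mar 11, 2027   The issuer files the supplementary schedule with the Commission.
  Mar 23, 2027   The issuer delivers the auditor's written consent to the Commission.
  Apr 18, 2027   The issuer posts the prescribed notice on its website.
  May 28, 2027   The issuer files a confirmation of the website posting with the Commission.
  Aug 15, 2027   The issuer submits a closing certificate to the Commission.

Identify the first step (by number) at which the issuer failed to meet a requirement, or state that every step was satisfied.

Step 1

Step 1: 7 days after Jan 13, 2027 (when the transaction closes) is Jan 20, 2027; done Jan 25, 2027 — 5 days late.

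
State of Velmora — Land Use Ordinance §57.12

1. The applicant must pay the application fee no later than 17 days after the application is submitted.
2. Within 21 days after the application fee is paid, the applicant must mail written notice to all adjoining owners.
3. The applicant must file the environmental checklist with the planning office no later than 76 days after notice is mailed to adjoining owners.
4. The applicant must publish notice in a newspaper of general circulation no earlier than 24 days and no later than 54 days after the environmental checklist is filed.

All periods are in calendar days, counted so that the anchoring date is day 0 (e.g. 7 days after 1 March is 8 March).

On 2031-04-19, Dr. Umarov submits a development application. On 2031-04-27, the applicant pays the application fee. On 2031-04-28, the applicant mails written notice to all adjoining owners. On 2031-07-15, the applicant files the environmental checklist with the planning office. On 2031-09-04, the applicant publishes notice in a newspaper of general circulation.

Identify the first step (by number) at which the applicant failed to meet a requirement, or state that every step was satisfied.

Step 3

Step 1: 17 days after 2031-04-19 (when the application is submitted) is 2031-05-06; completed 2031-04-27, before the deadline.
Step 2: 21 days after 2031-04-27 (when the application fee is paid) is 2031-05-18; 2031-04-28 is within that limit.
Step 3: 76 days after 2031-04-28 (when notice is mailed to adjoining owners) is 2031-07-13; done 2031-07-15 — 2 days late.
The procedure was therefore not followed at step 3.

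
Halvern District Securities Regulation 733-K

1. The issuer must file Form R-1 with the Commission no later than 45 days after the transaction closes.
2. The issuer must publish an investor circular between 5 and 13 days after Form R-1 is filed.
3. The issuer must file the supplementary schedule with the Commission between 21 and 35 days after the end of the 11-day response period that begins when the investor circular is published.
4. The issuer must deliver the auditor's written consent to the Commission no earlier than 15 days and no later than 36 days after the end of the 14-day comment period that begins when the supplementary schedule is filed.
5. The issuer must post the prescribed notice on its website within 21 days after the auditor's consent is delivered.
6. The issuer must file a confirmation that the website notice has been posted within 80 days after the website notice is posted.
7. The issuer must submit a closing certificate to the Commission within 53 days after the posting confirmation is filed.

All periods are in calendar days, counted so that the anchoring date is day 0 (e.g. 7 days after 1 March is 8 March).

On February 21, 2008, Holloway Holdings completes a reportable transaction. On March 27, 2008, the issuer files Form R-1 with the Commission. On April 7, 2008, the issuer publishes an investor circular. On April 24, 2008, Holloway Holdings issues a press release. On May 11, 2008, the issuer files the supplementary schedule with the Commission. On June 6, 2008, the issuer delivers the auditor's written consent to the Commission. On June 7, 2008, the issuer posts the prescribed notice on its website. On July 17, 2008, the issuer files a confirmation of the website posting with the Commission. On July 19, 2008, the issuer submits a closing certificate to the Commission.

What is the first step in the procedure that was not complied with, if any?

Step 4

(1) due by February 21, 2008 + 45 days = April 6, 2008; March 27, 2008 is within that limit.
(2) the permitted window runs from March 27, 2008 + 5 = April 1, 2008 to March 27, 2008 + 13 = April 9, 2008; done April 7, 2008 — within the window.
(3) the permitted window runs from April 18, 2008 + 21 = May 9, 2008 to April 18, 2008 + 35 = May 23, 2008; May 11, 2008 falls inside that range.
(4) the permitted window runs from May 25, 2008 + 15 = June 9, 2008 to May 25, 2008 + 36 = June 30, 2008; done June 6, 2008 — 3 days before the window opened.
No need to go further; step 4 was not satisfied.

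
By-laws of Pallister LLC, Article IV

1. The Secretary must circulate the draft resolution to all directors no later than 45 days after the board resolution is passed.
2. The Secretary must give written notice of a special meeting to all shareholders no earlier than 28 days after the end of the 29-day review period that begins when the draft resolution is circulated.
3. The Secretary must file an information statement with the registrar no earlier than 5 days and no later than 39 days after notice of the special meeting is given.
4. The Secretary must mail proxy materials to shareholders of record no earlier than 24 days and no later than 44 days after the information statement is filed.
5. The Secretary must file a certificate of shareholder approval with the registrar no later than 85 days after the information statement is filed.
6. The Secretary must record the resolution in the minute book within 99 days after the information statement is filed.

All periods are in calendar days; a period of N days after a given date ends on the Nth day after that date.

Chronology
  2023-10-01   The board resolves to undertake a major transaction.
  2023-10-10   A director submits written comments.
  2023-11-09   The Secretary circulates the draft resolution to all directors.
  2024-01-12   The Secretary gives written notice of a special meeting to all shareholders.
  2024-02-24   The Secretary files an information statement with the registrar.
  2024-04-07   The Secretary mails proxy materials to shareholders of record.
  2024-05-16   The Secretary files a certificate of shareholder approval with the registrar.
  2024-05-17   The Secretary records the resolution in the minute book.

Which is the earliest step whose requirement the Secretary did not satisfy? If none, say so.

Step 3

Step 1 — counting 45 days from 2023-10-01 (when the board resolution is passed) gives a deadline of 2023-11-15; 2023-11-09 is within that limit.
Step 2 — must wait 28 days from 2023-12-08 (end of the 29-day review period, which began when the draft resolution is circulated on 2023-11-09), so not before 2024-01-05; done 2024-01-12, after the minimum wait.
Step 3 — 5 and 39 days from 2024-01-12 (when notice of the special meeting is given) are 2024-01-17 and 2024-02-20 respectively; done 2024-02-24 — 4 days after the window closed.
That is the first point of non-compliance.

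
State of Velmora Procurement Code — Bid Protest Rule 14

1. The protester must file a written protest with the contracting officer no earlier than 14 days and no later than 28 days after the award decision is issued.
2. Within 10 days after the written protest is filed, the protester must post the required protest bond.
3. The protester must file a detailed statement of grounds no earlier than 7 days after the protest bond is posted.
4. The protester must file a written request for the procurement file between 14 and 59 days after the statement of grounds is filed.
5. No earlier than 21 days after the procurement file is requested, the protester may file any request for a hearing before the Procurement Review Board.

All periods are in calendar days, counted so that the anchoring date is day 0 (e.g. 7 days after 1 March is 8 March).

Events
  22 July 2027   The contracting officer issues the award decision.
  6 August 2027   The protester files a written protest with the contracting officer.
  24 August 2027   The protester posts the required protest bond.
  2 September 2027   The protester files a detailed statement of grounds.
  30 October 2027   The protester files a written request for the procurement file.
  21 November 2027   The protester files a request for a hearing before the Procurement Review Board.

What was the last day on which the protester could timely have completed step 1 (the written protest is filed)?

Step 1 runs from 22 July 2027, when the award decision is issued. The window is 14–28 days after 22 July 2027; it closes on 19 August 2027.

19 August 2027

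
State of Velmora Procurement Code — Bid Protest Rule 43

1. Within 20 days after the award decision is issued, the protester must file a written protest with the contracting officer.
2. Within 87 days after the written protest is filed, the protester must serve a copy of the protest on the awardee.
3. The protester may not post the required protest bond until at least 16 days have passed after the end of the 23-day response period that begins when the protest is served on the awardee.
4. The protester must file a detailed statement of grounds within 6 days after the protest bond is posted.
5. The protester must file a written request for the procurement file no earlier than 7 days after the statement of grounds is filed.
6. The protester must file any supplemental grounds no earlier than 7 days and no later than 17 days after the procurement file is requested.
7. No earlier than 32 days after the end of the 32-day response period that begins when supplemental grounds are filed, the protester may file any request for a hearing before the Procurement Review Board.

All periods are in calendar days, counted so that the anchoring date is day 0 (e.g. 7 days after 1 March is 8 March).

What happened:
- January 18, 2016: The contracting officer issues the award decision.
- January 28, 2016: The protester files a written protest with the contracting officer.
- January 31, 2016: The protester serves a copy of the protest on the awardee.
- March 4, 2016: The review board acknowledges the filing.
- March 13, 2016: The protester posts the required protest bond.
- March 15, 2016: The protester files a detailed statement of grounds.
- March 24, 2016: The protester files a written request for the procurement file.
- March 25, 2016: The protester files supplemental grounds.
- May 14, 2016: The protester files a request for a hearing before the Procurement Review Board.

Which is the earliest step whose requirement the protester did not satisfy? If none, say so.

Step 6

(1) due by January 18, 2016 + 20 days = February 7, 2016; done January 28, 2016 — timely.
(2) due by January 28, 2016 + 87 days = April 24, 2016; completed January 31, 2016, before the deadline.
(3) permitted from February 23, 2016 + 16 days = March 10, 2016 onward; done March 13, 2016 — permitted.
(4) due by March 13, 2016 + 6 days = March 19, 2016; March 15, 2016 is within that limit.
(5) permitted from March 15, 2016 + 7 days = March 22, 2016 onward; done March 24, 2016, after the minimum wait.
(6) the permitted window runs from March 24, 2016 + 7 = March 31, 2016 to March 24, 2016 + 17 = April 10, 2016; done March 25, 2016 — 6 days before the window opened.
Later steps need not be reached.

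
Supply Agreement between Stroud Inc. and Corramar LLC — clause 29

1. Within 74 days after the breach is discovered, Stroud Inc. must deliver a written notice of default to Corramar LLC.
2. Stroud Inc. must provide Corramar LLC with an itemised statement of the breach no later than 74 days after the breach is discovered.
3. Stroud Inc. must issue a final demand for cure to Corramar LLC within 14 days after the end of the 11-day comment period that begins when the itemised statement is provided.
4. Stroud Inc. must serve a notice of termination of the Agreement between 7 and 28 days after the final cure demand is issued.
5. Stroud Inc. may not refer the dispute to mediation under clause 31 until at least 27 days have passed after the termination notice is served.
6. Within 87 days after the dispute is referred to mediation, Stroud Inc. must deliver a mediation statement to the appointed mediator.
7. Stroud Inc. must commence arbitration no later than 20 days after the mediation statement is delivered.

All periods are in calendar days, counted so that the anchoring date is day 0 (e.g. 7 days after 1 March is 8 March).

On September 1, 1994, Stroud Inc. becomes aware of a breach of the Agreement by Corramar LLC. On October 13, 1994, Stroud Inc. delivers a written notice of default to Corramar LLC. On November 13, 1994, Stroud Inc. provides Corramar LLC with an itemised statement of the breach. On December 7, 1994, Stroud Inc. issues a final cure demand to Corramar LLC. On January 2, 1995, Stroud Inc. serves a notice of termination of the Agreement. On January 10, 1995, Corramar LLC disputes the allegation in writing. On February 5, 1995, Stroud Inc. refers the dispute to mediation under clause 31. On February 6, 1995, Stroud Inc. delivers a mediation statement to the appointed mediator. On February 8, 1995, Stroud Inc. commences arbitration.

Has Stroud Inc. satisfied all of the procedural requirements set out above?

Yes

Step 1 — counting 74 days from September 1, 1994 (when the breach is discovered) gives a deadline of November 14, 1994; completed October 13, 1994, before the deadline.
Step 2 — counting 74 days from September 1, 1994 (when the breach is discovered) gives a deadline of November 14, 1994; completed November 13, 1994, before the deadline.
Step 3 — counting 14 days from November 24, 1994 (end of the 11-day comment period, which began when the itemised statement is provided on November 13, 1994) gives a deadline of December 8, 1994; completed December 7, 1994, before the deadline.
Step 4 — 7 and 28 days from December 7, 1994 (when the final cure demand is issued) are December 14, 1994 and January 4, 1995 respectively; January 2, 1995 falls inside that range.
Step 5 — must wait 27 days from January 2, 1995 (when the termination notice is served), so not before January 29, 1995; done February 5, 1995 — permitted.
Step 6 — counting 87 days from February 5, 1995 (when the dispute is referred to mediation) gives a deadline of May 3, 1995; done February 6, 1995 — timely.
Step 7 — counting 20 days from February 6, 1995 (when the mediation statement is delivered) gives a deadline of February 26, 1995; February 8, 1995 is within that limit.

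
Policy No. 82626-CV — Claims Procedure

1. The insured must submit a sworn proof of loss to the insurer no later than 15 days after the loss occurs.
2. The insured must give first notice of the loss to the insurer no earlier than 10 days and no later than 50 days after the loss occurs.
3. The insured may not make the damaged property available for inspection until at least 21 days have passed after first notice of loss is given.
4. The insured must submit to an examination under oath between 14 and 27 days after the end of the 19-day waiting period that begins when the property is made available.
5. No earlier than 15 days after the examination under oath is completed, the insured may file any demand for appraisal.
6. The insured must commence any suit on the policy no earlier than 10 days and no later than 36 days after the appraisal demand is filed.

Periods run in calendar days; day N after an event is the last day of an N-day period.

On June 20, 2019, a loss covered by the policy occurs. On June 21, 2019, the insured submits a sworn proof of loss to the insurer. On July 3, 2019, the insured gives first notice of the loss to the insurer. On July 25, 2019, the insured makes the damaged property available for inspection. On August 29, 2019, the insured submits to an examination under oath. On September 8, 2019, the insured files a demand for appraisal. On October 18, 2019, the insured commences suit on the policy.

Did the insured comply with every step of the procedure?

No

(1) due by June 20, 2019 + 15 days = July 5, 2019; done June 21, 2019 — timely.
(2) the permitted window runs from June 20, 2019 + 10 = June 30, 2019 to June 20, 2019 + 50 = August 9, 2019; July 3, 2019 falls inside that range.
(3) permitted from July 3, 2019 + 21 days = July 24, 2019 onward; July 25, 2019 is on or after that date.
(4) the permitted window runs from August 13, 2019 + 14 = August 27, 2019 to August 13, 2019 + 27 = September 9, 2019; August 29, 2019 falls inside that range.
(5) permitted from August 29, 2019 + 15 days = September 13, 2019 onward; done September 8, 2019 — 5 days too early.
Later steps need not be reached.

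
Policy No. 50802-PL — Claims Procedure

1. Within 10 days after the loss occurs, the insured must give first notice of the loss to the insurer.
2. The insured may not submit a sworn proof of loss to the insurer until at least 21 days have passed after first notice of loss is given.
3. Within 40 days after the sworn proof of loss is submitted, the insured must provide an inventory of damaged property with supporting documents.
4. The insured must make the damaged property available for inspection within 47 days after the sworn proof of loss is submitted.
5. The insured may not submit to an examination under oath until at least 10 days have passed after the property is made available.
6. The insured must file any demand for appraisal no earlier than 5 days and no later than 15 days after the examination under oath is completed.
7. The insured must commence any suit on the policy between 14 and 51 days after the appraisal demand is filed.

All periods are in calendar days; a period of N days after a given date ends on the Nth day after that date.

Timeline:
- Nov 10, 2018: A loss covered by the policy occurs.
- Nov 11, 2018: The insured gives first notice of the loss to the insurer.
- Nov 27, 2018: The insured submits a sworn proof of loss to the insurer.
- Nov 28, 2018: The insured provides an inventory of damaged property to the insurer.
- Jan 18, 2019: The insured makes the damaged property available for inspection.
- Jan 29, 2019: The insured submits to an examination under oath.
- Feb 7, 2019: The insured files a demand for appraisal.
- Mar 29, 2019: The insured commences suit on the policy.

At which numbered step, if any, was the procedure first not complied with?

Step 1 — counting 10 days from Nov 10, 2018 (when the loss occurs) gives a deadline of Nov 20, 2018; done Nov 11, 2018 — timely.
Step 2 — must wait 21 days from Nov 11, 2018 (when first notice of loss is given), so not before Dec 2, 2018; Nov 27, 2018 is 5 days before the earliest permitted date.

Step 2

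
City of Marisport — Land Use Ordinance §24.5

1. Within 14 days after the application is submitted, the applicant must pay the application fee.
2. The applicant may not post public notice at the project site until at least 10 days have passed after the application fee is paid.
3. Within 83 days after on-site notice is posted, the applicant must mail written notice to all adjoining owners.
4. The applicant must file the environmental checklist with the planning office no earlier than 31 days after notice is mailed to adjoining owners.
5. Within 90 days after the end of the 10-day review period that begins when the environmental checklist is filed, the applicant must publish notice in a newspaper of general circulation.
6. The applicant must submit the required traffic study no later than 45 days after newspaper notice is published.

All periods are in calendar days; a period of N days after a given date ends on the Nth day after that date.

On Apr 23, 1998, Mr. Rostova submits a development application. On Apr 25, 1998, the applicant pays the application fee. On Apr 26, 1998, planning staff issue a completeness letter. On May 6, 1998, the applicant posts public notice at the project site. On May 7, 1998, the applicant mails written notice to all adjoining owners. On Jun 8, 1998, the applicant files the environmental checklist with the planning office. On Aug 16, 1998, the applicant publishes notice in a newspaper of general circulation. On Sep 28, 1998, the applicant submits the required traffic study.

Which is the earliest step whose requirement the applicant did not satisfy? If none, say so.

None — every step was satisfied

Step 1: 14 days after Apr 23, 1998 (when the application is submitted) is May 7, 1998; Apr 25, 1998 is within that limit.
Step 2: the earliest permitted date is 10 days after Apr 25, 1998 (when the application fee is paid), i.e. May 5, 1998; done May 6, 1998, after the minimum wait.
Step 3: 83 days after May 6, 1998 (when on-site notice is posted) is Jul 28, 1998; completed May 7, 1998, before the deadline.
Step 4: the earliest permitted date is 31 days after May 7, 1998 (when notice is mailed to adjoining owners), i.e. Jun 7, 1998; done Jun 8, 1998, after the minimum wait.
Step 5: 90 days after Jun 18, 1998 (end of the 10-day review period, which began when the environmental checklist is filed on Jun 8, 1998) is Sep 16, 1998; completed Aug 16, 1998, before the deadline.
Step 6: 45 days after Aug 16, 1998 (when newspaper notice is published) is Sep 30, 1998; Sep 28, 1998 is within that limit.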